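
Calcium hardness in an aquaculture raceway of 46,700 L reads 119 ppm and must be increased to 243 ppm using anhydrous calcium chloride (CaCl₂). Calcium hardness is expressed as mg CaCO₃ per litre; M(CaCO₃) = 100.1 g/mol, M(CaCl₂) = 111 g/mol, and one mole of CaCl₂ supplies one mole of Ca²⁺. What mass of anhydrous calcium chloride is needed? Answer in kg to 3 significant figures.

6.42 kg

Hardness to add: (243 − 119) = 124 mg/L as CaCO₃ × 46,700 L = 5791 g as CaCO₃.
Moles of Ca²⁺ (1 mol Ca²⁺ ≡ 1 mol CaCO₃): 5791 / 100.1 g/mol = 57.85 mol.
Mass of CaCl₂: 57.85 × 111 = 6421 g.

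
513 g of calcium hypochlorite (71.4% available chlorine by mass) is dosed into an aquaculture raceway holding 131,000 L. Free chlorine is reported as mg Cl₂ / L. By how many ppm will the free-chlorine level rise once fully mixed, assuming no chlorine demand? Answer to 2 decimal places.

2.80 ppm

Available chlorine delivered: 513 g × 0.714 = 366.3 g as Cl₂.
Concentration rise: 366.3 g / 131,000 L = 2.796 mg/L = 2.80 ppm.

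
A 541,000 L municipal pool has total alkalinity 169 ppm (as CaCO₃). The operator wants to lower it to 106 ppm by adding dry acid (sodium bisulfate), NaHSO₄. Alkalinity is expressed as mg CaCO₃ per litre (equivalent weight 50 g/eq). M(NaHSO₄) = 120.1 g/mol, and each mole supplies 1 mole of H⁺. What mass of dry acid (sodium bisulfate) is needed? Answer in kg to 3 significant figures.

Alkalinity to neutralize: (169 − 106) = 63 mg/L as CaCO₃ × 541,000 L = 34,080 g as CaCO₃.
Equivalents of H⁺ required: 34,080 ÷ 50 g/eq = 681.7 eq = 681.7 mol NaHSO₄.
Mass of NaHSO₄: 681.7 × 120.1 = 81,870 g.

81.9 kg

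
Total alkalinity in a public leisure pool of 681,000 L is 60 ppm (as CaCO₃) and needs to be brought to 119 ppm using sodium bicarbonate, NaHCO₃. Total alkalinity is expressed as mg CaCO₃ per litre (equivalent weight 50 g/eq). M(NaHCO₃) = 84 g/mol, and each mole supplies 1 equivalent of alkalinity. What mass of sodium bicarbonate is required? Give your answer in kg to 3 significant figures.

Alkalinity to add: (119 − 60) = 59 mg/L as CaCO₃ × 681,000 L = 40,180 g as CaCO₃.
Equivalents: 40,180 g ÷ 50 g/eq = 803.6 eq.
NaHCO₃ supplies 1 eq per mole → 803.6 mol.
Mass: 803.6 mol × 84 g/mol = 67,500 g.

67.5 kg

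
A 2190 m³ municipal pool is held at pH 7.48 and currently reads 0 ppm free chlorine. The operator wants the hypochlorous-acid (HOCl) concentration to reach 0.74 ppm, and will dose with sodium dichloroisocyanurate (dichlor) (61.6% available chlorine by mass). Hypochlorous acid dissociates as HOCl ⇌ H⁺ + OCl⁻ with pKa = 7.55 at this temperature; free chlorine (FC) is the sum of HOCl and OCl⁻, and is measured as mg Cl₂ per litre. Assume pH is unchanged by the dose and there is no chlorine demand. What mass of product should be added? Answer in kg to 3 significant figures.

Volume: 2190 m³ = 2,190,000 L.
[OCl⁻]/[HOCl] = 10^(pH − pKa) = 10^(7.48 − 7.55) = 0.8511; fraction as HOCl = 1/(1 + 0.8511) = 0.5402.
Free chlorine required for 0.74 ppm HOCl: 0.74 / 0.5402 = 1.37 ppm.
FC to add: 1.37 − 0 = 1.37 mg/L as Cl₂.
Cl₂ equivalent: 1.37 mg/L × 2,190,000 L = 3000 g.
Product at 61.6% available Cl: 3000 / 0.616 = 4870 g.

4.87 kg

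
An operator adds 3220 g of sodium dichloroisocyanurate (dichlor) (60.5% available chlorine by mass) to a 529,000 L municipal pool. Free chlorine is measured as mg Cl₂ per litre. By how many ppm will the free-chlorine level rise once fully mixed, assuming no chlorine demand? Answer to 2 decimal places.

3.68 ppm

Available chlorine delivered: 3220 g × 0.605 = 1948 g as Cl₂.
Concentration rise: 1948 g / 529,000 L = 3.683 mg/L = 3.68 ppm.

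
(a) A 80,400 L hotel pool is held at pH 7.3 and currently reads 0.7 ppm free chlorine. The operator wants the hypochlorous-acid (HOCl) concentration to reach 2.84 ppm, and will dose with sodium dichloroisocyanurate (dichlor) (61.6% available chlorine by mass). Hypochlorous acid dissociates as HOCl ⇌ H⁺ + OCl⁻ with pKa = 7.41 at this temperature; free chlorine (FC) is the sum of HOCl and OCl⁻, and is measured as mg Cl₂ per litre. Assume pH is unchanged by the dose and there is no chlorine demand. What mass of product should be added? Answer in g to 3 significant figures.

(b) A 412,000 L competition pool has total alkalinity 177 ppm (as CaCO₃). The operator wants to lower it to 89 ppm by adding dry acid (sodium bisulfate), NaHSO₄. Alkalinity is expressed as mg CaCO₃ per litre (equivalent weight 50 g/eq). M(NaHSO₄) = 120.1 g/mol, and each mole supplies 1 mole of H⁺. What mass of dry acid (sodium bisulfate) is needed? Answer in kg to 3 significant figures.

(a) 567 g; (b) 87.1 kg

(a) [OCl⁻]/[HOCl] = 10^(pH − pKa) = 10^(7.3 − 7.41) = 0.7762; fraction as HOCl = 1/(1 + 0.7762) = 0.563.
(a) Free chlorine required for 2.84 ppm HOCl: 2.84 / 0.563 = 5.045 ppm.
(a) FC to add: 5.045 − 0.7 = 4.345 mg/L as Cl₂.
(a) Cl₂ equivalent: 4.345 mg/L × 80,400 L = 349.3 g.
(a) Product at 61.6% available Cl: 349.3 / 0.616 = 567 g.

(b) Alkalinity to neutralize: (177 − 89) = 88 mg/L as CaCO₃ × 412,000 L = 36,260 g as CaCO₃.
(b) Equivalents of H⁺ required: 36,260 ÷ 50 g/eq = 725.1 eq = 725.1 mol NaHSO₄.
(b) Mass of NaHSO₄: 725.1 × 120.1 = 87,090 g.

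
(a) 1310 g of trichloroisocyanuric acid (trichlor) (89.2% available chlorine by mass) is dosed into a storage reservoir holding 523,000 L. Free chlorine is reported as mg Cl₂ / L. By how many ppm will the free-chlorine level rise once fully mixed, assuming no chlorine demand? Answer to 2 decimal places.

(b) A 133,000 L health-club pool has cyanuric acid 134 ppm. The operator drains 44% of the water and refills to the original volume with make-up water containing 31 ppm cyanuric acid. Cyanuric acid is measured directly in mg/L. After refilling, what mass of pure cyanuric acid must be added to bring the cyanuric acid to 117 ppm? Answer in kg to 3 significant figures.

(a) 2.23 ppm; (b) 3.77 kg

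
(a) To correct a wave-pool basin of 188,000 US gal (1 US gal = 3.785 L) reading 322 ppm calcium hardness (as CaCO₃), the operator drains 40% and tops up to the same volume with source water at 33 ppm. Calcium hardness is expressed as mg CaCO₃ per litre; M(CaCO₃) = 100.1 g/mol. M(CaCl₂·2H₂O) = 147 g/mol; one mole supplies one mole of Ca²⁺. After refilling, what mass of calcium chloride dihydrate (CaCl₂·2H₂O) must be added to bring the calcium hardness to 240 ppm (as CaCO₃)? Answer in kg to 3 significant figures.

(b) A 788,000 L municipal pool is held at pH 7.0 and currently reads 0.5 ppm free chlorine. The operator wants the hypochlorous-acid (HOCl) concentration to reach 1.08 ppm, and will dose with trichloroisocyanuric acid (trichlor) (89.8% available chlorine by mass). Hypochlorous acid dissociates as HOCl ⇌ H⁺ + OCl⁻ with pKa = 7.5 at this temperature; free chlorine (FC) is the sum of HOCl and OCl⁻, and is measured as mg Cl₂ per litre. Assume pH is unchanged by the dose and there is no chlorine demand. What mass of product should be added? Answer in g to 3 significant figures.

(a) Volume: 188,000 US gal × 3.785 L/gal = 711,580 L.
(a) After draining 40% and refilling: 322 × 0.60 + 33 × 0.40 = 206.4 ppm.
(a) Deficit to target: 240 − 206.4 = 33.6 mg/L.
(a) As CaCO₃: 33.6 mg/L × 711,580 L = 23,910 g; ÷ 100.1 = 238.9 mol Ca²⁺.
(a) Mass: 238.9 × 147 = 35,110 g.

(b) [OCl⁻]/[HOCl] = 10^(pH − pKa) = 10^(7.0 − 7.5) = 0.3162; fraction as HOCl = 1/(1 + 0.3162) = 0.7597.
(b) Free chlorine required for 1.08 ppm HOCl: 1.08 / 0.7597 = 1.422 ppm.
(b) FC to add: 1.422 − 0.5 = 0.9215 mg/L as Cl₂.
(b) Cl₂ equivalent: 0.9215 mg/L × 788,000 L = 726.2 g.
(b) Product at 89.8% available Cl: 726.2 / 0.898 = 808.6 g.

(a) 35.1 kg; (b) 809 g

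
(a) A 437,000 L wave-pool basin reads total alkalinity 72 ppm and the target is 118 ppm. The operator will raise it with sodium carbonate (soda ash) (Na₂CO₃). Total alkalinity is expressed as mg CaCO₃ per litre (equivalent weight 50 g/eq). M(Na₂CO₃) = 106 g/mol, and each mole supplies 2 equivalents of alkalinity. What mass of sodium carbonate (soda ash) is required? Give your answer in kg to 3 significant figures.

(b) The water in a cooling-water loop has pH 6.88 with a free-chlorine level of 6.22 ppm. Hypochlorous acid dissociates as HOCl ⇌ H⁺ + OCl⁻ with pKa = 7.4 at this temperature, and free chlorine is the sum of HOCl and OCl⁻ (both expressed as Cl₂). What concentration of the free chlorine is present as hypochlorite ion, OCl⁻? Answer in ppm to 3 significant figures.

(a) Alkalinity to add: (118 − 72) = 46 mg/L as CaCO₃ × 437,000 L = 20,100 g as CaCO₃.
(a) Equivalents: 20,100 g ÷ 50 g/eq = 402 eq.
(a) Each mole of Na₂CO₃ supplies 2 eq, so 402 / 2 = 201 mol.
(a) Mass: 201 mol × 106 g/mol = 21,310 g.

(b) [OCl⁻]/[HOCl] = 10^(pH − pKa) = 10^(6.88 − 7.4) = 10^-0.52 = 0.302.
(b) Fraction as HOCl = 1 / (1 + 0.302) = 0.7681.
(b) OCl⁻ = (1 − 0.7681) × 6.22 ppm = 1.443 ppm.

(a) 21.3 kg; (b) 1.44 ppm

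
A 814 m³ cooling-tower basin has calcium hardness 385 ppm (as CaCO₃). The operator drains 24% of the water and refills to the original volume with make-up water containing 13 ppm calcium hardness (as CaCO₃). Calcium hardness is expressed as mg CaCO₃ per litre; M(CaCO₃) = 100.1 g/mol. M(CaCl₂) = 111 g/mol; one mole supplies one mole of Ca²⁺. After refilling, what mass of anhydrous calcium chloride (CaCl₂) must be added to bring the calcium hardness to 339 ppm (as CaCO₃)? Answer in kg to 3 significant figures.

Volume: 814 m³ = 814,000 L.
After draining 24% and refilling: 385 × 0.76 + 13 × 0.24 = 295.72 ppm.
Deficit to target: 339 − 295.72 = 43.28 mg/L.
As CaCO₃: 43.28 mg/L × 814,000 L = 35,230 g; ÷ 100.1 = 351.9 mol Ca²⁺.
Mass: 351.9 × 111 = 39,070 g.

39.1 kg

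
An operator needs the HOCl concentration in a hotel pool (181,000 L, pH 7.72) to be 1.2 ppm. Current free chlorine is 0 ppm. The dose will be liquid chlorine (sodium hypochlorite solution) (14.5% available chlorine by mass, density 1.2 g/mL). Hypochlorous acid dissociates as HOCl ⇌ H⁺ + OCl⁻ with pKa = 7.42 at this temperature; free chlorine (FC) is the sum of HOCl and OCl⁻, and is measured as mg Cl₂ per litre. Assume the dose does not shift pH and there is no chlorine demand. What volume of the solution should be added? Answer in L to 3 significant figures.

[OCl⁻]/[HOCl] = 10^(pH − pKa) = 10^(7.72 − 7.42) = 1.995; fraction as HOCl = 1/(1 + 1.995) = 0.3339.
Free chlorine required for 1.2 ppm HOCl: 1.2 / 0.3339 = 3.594 ppm.
FC to add: 3.594 − 0 = 3.594 mg/L as Cl₂.
Cl₂ equivalent: 3.594 mg/L × 181,000 L = 650.6 g.
Product at 14.5% available Cl: 650.6 / 0.145 = 4487 g.
Volume: 4487 g ÷ 1.2 g/mL = 3739 mL.

3.74 L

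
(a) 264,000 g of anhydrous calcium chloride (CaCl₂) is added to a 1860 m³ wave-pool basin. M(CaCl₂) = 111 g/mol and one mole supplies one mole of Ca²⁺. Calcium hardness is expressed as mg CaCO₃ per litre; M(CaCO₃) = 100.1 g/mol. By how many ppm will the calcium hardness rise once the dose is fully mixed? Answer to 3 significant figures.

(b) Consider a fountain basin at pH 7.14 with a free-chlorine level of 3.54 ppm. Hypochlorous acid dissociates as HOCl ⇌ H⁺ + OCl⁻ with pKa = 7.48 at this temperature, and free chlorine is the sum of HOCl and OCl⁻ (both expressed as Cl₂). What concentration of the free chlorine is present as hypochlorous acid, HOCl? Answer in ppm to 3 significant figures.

(a) Volume: 1860 m³ = 1,860,000 L.
(a) Moles of Ca²⁺: 264,000 g ÷ 111 g/mol = 2378 mol.
(a) As CaCO₃: 2378 mol × 100.1 g/mol = 238,100 g.
(a) Rise: 238,100 g / 1,860,000 L × 1000 = 128 mg/L.

(b) [OCl⁻]/[HOCl] = 10^(pH − pKa) = 10^(7.14 − 7.48) = 10^-0.34 = 0.4571.
(b) Fraction as HOCl = 1 / (1 + 0.4571) = 0.6863.
(b) HOCl = 0.6863 × 3.54 ppm = 2.43 ppm.

(a) 128 ppm; (b) 2.43 ppm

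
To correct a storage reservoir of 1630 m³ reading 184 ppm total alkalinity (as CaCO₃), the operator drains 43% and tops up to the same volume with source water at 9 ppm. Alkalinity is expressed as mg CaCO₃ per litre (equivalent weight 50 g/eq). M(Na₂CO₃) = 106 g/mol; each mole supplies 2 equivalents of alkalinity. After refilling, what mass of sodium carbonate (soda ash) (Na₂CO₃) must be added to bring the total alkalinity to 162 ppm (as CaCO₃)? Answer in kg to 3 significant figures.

Volume: 1630 m³ = 1,630,000 L.
After draining 43% and refilling: 184 × 0.57 + 9 × 0.43 = 108.75 ppm.
Deficit to target: 162 − 108.75 = 53.25 mg/L.
As CaCO₃: 53.25 mg/L × 1,630,000 L = 86,800 g; ÷ 50 g/eq ÷ 2 = 868 mol Na₂CO₃.
Mass: 868 × 106 = 92,010 g.

92.0 kg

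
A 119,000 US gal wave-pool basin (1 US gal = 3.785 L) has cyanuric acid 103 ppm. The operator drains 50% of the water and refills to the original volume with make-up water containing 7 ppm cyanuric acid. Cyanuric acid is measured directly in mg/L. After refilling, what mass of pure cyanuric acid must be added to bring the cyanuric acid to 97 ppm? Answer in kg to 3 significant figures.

18.9 kg

Volume: 119,000 US gal × 3.785 L/gal = 450,415 L.
After draining 50% and refilling: 103 × 0.50 + 7 × 0.50 = 55 ppm.
Deficit to target: 97 − 55 = 42 mg/L.
Mass: 42 mg/L × 450,415 L = 18,920 g cyanuric acid.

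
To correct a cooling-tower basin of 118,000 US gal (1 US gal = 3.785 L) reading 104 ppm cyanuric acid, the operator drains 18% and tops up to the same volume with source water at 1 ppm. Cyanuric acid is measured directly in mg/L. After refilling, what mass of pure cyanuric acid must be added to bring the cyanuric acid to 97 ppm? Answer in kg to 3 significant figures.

Volume: 118,000 US gal × 3.785 L/gal = 446,630 L.
After draining 18% and refilling: 104 × 0.82 + 1 × 0.18 = 85.46 ppm.
Deficit to target: 97 − 85.46 = 11.54 mg/L.
Mass: 11.54 mg/L × 446,630 L = 5154 g cyanuric acid.

5.15 kg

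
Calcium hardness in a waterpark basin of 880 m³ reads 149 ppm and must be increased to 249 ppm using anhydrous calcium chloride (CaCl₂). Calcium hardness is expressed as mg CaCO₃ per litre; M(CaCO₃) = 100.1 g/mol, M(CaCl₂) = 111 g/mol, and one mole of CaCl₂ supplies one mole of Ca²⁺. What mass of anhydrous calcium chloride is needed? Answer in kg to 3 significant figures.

97.6 kg

Volume: 880 m³ = 880,000 L.
Hardness to add: (249 − 149) = 100 mg/L as CaCO₃ × 880,000 L = 88,000 g as CaCO₃.
Moles of Ca²⁺ (1 mol Ca²⁺ ≡ 1 mol CaCO₃): 88,000 / 100.1 g/mol = 879.1 mol.
Mass of CaCl₂: 879.1 × 111 = 97,580 g.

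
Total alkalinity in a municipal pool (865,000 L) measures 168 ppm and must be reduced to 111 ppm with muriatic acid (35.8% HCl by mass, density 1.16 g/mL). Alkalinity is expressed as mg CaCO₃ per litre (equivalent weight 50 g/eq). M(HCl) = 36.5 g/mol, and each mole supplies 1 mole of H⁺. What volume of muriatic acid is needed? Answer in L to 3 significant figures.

86.7 L

Alkalinity to neutralize: (168 − 111) = 57 mg/L as CaCO₃ × 865,000 L = 49,300 g as CaCO₃.
Equivalents of H⁺ required: 49,300 ÷ 50 g/eq = 986.1 eq = 986.1 mol HCl.
Mass of HCl: 986.1 × 36.5 = 35,990 g.
Mass of 35.8% solution: 35,990 / 0.358 = 100,500 g.
Volume: 100,500 g ÷ 1.16 g/mL = 86,670 mL.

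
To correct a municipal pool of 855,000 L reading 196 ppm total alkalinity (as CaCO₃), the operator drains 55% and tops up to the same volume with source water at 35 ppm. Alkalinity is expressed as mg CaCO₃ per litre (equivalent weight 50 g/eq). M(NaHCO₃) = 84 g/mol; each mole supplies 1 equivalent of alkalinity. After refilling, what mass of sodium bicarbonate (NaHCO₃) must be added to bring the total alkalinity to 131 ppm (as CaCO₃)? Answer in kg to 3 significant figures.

After draining 55% and refilling: 196 × 0.45 + 35 × 0.55 = 107.45 ppm.
Deficit to target: 131 − 107.45 = 23.55 mg/L.
As CaCO₃: 23.55 mg/L × 855,000 L = 20,140 g; ÷ 50 g/eq ÷ 1 = 402.7 mol NaHCO₃.
Mass: 402.7 × 84 = 33,830 g.

33.8 kg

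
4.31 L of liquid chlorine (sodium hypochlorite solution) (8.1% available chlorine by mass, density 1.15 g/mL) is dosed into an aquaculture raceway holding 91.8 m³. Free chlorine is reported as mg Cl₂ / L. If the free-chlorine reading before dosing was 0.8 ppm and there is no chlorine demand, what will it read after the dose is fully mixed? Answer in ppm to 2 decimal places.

Volume: 91.8 m³ = 91,800 L.
Mass of solution: 4.31 L × 1000 mL/L × 1.15 g/mL = 4956 g.
Available chlorine delivered: 4956 g × 0.081 = 401.5 g as Cl₂.
Concentration rise: 401.5 g / 91,800 L = 4.373 mg/L = 4.37 ppm.
Final FC: 0.8 + 4.37 = 5.17 ppm.

5.17 ppm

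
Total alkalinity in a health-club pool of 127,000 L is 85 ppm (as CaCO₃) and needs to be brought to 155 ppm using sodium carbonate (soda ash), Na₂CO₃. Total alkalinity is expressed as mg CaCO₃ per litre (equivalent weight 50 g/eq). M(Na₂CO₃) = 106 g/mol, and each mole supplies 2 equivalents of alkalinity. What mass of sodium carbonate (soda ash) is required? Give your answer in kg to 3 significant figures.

9.42 kg

Alkalinity to add: (155 − 85) = 70 mg/L as CaCO₃ × 127,000 L = 8890 g as CaCO₃.
Equivalents: 8890 g ÷ 50 g/eq = 177.8 eq.
Each mole of Na₂CO₃ supplies 2 eq, so 177.8 / 2 = 88.9 mol.
Mass: 88.9 mol × 106 g/mol = 9423 g.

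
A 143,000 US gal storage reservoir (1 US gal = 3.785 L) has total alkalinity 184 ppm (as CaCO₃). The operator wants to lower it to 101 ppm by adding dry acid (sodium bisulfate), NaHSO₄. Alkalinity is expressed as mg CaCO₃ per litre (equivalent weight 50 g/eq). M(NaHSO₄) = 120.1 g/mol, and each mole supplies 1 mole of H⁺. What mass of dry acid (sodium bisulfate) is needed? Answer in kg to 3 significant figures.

108 kg

Volume: 143,000 US gal × 3.785 L/gal = 541,255 L.
Alkalinity to neutralize: (184 − 101) = 83 mg/L as CaCO₃ × 541,255 L = 44,920 g as CaCO₃.
Equivalents of H⁺ required: 44,920 ÷ 50 g/eq = 898.5 eq = 898.5 mol NaHSO₄.
Mass of NaHSO₄: 898.5 × 120.1 = 107,900 g.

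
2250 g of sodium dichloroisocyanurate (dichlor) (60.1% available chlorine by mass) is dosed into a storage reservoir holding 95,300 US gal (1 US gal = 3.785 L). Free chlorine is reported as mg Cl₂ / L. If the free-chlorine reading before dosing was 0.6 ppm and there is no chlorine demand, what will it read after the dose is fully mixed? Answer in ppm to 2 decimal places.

4.35 ppm

Volume: 95,300 US gal × 3.785 L/gal = 360,710 L.
Available chlorine delivered: 2250 g × 0.601 = 1352 g as Cl₂.
Concentration rise: 1352 g / 360,710 L = 3.749 mg/L = 3.75 ppm.
Final FC: 0.6 + 3.75 = 4.35 ppm.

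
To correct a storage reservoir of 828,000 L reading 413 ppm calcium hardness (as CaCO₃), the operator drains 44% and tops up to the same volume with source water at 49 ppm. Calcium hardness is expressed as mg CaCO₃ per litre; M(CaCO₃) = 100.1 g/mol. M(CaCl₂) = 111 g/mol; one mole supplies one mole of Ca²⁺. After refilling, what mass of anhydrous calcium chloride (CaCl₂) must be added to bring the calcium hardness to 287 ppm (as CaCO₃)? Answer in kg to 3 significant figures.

31.4 kg

After draining 44% and refilling: 413 × 0.56 + 49 × 0.44 = 252.84 ppm.
Deficit to target: 287 − 252.84 = 34.16 mg/L.
As CaCO₃: 34.16 mg/L × 828,000 L = 28,280 g; ÷ 100.1 = 282.6 mol Ca²⁺.
Mass: 282.6 × 111 = 31,360 g.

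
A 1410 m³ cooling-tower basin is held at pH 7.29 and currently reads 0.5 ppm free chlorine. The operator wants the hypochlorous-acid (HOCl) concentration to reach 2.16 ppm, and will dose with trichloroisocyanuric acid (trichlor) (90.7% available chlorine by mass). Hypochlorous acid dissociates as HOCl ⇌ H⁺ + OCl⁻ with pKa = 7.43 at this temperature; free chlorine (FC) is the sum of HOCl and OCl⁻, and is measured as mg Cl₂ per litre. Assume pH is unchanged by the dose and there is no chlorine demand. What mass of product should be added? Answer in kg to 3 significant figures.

Volume: 1410 m³ = 1,410,000 L.
[OCl⁻]/[HOCl] = 10^(pH − pKa) = 10^(7.29 − 7.43) = 0.7244; fraction as HOCl = 1/(1 + 0.7244) = 0.5799.
Free chlorine required for 2.16 ppm HOCl: 2.16 / 0.5799 = 3.725 ppm.
FC to add: 3.725 − 0.5 = 3.225 mg/L as Cl₂.
Cl₂ equivalent: 3.225 mg/L × 1,410,000 L = 4547 g.
Product at 90.7% available Cl: 4547 / 0.907 = 5013 g.

5.01 kg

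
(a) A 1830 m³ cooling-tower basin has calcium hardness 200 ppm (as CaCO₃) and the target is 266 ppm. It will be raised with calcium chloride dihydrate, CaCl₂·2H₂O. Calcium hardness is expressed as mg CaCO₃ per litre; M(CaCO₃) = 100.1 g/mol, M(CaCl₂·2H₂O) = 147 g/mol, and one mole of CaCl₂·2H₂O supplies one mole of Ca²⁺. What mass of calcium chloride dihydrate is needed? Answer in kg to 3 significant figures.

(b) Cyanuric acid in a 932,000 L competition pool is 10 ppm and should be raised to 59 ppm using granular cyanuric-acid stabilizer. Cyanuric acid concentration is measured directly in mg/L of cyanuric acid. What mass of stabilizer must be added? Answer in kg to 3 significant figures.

(a) 177 kg; (b) 45.7 kg

(a) Volume: 1830 m³ = 1,830,000 L.
(a) Hardness to add: (266 − 200) = 66 mg/L as CaCO₃ × 1,830,000 L = 120,800 g as CaCO₃.
(a) Moles of Ca²⁺ (1 mol Ca²⁺ ≡ 1 mol CaCO₃): 120,800 / 100.1 g/mol = 1207 mol.
(a) Mass of CaCl₂·2H₂O: 1207 × 147 = 177,400 g.

(b) CYA to add: (59 − 10) = 49 mg/L × 932,000 L = 45,670 g cyanuric acid.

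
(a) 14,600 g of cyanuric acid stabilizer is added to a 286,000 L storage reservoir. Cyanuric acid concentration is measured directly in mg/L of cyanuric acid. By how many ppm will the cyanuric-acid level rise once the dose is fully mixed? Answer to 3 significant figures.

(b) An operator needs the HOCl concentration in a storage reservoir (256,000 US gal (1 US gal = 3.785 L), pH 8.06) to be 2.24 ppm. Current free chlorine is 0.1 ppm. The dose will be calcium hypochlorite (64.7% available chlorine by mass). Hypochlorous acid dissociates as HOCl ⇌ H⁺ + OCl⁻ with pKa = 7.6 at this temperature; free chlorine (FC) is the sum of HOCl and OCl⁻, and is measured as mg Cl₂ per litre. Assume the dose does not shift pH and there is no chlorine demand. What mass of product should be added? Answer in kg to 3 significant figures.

(a) Rise: 14,600 g / 286,000 L × 1000 = 51.05 mg/L.

(b) Volume: 256,000 US gal × 3.785 L/gal = 968,960 L.
(b) [OCl⁻]/[HOCl] = 10^(pH − pKa) = 10^(8.06 − 7.6) = 2.884; fraction as HOCl = 1/(1 + 2.884) = 0.2575.
(b) Free chlorine required for 2.24 ppm HOCl: 2.24 / 0.2575 = 8.7 ppm.
(b) FC to add: 8.7 − 0.1 = 8.6 mg/L as Cl₂.
(b) Cl₂ equivalent: 8.6 mg/L × 968,960 L = 8333 g.
(b) Product at 64.7% available Cl: 8333 / 0.647 = 12,880 g.

(a) 51.0 ppm; (b) 12.9 kg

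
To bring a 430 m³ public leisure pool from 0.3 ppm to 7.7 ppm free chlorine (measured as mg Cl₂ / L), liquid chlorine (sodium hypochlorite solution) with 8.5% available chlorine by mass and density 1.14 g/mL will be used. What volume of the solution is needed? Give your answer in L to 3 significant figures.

32.8 L

Volume: 430 m³ = 430,000 L.
Chlorine deficit: 7.7 − 0.3 = 7.4 ppm = 7.4 mg/L as Cl₂.
Cl₂ equivalent needed: 7.4 mg/L × 430,000 L = 3,182,000 mg = 3182 g.
Product at 8.5% available chlorine: 3182 / 0.085 = 37,440 g.
Volume at density 1.14 g/mL: 37,440 g ÷ 1.14 g/mL = 32,840 mL.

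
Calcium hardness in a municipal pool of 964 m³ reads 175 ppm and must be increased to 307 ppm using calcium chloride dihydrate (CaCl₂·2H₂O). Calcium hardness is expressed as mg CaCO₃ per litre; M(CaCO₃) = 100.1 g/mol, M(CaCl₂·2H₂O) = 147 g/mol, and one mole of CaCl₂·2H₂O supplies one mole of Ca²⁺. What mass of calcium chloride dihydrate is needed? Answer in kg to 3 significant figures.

187 kg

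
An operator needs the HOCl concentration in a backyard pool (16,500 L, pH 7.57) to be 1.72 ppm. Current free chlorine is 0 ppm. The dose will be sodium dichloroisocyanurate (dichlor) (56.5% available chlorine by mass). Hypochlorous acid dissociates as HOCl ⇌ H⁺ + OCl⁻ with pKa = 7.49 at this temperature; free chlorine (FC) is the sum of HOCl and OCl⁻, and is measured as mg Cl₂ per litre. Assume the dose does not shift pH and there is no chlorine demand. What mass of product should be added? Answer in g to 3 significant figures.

111 g

[OCl⁻]/[HOCl] = 10^(pH − pKa) = 10^(7.57 − 7.49) = 1.202; fraction as HOCl = 1/(1 + 1.202) = 0.4541.
Free chlorine required for 1.72 ppm HOCl: 1.72 / 0.4541 = 3.788 ppm.
FC to add: 3.788 − 0 = 3.788 mg/L as Cl₂.
Cl₂ equivalent: 3.788 mg/L × 16,500 L = 62.5 g.
Product at 56.5% available Cl: 62.5 / 0.565 = 110.6 g.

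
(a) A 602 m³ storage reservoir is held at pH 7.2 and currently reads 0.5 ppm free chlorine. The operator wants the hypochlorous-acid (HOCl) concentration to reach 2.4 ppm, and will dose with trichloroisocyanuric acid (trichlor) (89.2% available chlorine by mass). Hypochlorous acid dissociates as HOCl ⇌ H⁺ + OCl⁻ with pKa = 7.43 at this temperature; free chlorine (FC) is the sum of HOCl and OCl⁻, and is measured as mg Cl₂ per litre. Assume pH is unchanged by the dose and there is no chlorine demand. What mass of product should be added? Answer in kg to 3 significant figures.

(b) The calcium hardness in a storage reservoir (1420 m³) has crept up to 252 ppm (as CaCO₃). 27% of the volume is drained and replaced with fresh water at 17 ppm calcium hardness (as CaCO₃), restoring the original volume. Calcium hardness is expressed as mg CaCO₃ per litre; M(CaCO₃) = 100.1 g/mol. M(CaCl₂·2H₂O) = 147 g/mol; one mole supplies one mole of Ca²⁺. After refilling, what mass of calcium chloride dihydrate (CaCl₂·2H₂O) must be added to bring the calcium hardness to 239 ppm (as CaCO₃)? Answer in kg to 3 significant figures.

(a) Volume: 602 m³ = 602,000 L.
(a) [OCl⁻]/[HOCl] = 10^(pH − pKa) = 10^(7.2 − 7.43) = 0.5888; fraction as HOCl = 1/(1 + 0.5888) = 0.6294.
(a) Free chlorine required for 2.4 ppm HOCl: 2.4 / 0.6294 = 3.813 ppm.
(a) FC to add: 3.813 − 0.5 = 3.313 mg/L as Cl₂.
(a) Cl₂ equivalent: 3.313 mg/L × 602,000 L = 1995 g.
(a) Product at 89.2% available Cl: 1995 / 0.892 = 2236 g.

(b) Volume: 1420 m³ = 1,420,000 L.
(b) After draining 27% and refilling: 252 × 0.73 + 17 × 0.27 = 188.55 ppm.
(b) Deficit to target: 239 − 188.55 = 50.45 mg/L.
(b) As CaCO₃: 50.45 mg/L × 1,420,000 L = 71,640 g; ÷ 100.1 = 715.7 mol Ca²⁺.
(b) Mass: 715.7 × 147 = 105,200 g.

(a) 2.24 kg; (b) 105 kg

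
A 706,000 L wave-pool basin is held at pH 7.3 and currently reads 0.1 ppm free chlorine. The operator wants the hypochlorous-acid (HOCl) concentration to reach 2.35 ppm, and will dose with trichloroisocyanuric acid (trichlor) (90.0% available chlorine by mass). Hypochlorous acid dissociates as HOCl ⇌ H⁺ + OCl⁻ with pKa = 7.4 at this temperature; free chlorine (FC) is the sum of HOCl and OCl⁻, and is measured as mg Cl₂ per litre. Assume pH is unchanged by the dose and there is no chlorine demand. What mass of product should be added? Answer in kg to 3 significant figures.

3.23 kg

[OCl⁻]/[HOCl] = 10^(pH − pKa) = 10^(7.3 − 7.4) = 0.7943; fraction as HOCl = 1/(1 + 0.7943) = 0.5573.
Free chlorine required for 2.35 ppm HOCl: 2.35 / 0.5573 = 4.217 ppm.
FC to add: 4.217 − 0.1 = 4.117 mg/L as Cl₂.
Cl₂ equivalent: 4.117 mg/L × 706,000 L = 2906 g.
Product at 90.0% available Cl: 2906 / 0.9 = 3229 g.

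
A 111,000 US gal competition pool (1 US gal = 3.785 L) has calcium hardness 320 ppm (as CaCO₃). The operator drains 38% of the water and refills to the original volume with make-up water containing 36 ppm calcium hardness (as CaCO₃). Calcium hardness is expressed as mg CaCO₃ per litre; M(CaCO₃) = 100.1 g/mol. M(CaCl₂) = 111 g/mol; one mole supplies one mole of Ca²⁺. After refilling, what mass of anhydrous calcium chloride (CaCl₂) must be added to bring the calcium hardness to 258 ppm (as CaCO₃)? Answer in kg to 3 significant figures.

21.4 kg

Volume: 111,000 US gal × 3.785 L/gal = 420,135 L.
After draining 38% and refilling: 320 × 0.62 + 36 × 0.38 = 212.08 ppm.
Deficit to target: 258 − 212.08 = 45.92 mg/L.
As CaCO₃: 45.92 mg/L × 420,135 L = 19,290 g; ÷ 100.1 = 192.7 mol Ca²⁺.
Mass: 192.7 × 111 = 21,390 g.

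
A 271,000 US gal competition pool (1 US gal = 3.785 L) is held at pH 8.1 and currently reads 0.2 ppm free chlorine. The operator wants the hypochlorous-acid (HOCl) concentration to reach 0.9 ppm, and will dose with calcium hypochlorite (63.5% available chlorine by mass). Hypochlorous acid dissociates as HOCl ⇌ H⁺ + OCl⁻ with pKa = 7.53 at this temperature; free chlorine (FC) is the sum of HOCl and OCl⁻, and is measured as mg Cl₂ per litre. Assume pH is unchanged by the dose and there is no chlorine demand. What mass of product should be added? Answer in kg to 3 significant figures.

Volume: 271,000 US gal × 3.785 L/gal = 1,025,735 L.
[OCl⁻]/[HOCl] = 10^(pH − pKa) = 10^(8.1 − 7.53) = 3.715; fraction as HOCl = 1/(1 + 3.715) = 0.2121.
Free chlorine required for 0.9 ppm HOCl: 0.9 / 0.2121 = 4.244 ppm.
FC to add: 4.244 − 0.2 = 4.044 mg/L as Cl₂.
Cl₂ equivalent: 4.044 mg/L × 1,025,735 L = 4148 g.
Product at 63.5% available Cl: 4148 / 0.635 = 6532 g.

6.53 kg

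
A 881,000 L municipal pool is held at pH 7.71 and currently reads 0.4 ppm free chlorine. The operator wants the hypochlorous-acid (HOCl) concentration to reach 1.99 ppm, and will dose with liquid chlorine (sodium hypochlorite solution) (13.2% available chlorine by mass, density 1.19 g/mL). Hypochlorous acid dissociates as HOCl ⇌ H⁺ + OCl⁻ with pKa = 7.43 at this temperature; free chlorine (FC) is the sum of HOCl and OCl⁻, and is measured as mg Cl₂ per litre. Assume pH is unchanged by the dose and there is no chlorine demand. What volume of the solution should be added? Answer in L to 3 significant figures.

[OCl⁻]/[HOCl] = 10^(pH − pKa) = 10^(7.71 − 7.43) = 1.905; fraction as HOCl = 1/(1 + 1.905) = 0.3442.
Free chlorine required for 1.99 ppm HOCl: 1.99 / 0.3442 = 5.782 ppm.
FC to add: 5.782 − 0.4 = 5.382 mg/L as Cl₂.
Cl₂ equivalent: 5.382 mg/L × 881,000 L = 4741 g.
Product at 13.2% available Cl: 4741 / 0.132 = 35,920 g.
Volume: 35,920 g ÷ 1.19 g/mL = 30,180 mL.

30.2 L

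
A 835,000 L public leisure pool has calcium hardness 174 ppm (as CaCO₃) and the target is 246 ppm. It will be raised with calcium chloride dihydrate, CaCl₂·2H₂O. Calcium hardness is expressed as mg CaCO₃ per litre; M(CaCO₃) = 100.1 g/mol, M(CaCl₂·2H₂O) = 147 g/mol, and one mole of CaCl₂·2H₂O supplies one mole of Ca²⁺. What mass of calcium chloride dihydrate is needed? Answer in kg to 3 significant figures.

Hardness to add: (246 − 174) = 72 mg/L as CaCO₃ × 835,000 L = 60,120 g as CaCO₃.
Moles of Ca²⁺ (1 mol Ca²⁺ ≡ 1 mol CaCO₃): 60,120 / 100.1 g/mol = 600.6 mol.
Mass of CaCl₂·2H₂O: 600.6 × 147 = 88,290 g.

88.3 kg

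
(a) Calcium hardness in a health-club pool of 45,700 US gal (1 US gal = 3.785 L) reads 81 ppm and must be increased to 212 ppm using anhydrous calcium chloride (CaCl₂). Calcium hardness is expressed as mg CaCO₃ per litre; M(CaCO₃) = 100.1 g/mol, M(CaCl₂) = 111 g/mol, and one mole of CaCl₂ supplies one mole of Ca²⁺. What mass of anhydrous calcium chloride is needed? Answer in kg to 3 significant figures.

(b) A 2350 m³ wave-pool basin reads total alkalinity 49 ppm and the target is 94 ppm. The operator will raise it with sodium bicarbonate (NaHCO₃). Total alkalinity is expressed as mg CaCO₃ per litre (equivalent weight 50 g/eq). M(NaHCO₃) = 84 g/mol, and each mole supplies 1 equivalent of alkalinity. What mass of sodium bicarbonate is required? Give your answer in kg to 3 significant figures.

(a) Volume: 45,700 US gal × 3.785 L/gal = 172,974 L.
(a) Hardness to add: (212 − 81) = 131 mg/L as CaCO₃ × 172,974 L = 22,660 g as CaCO₃.
(a) Moles of Ca²⁺ (1 mol Ca²⁺ ≡ 1 mol CaCO₃): 22,660 / 100.1 g/mol = 226.4 mol.
(a) Mass of CaCl₂: 226.4 × 111 = 25,130 g.

(b) Volume: 2350 m³ = 2,350,000 L.
(b) Alkalinity to add: (94 − 49) = 45 mg/L as CaCO₃ × 2,350,000 L = 105,800 g as CaCO₃.
(b) Equivalents: 105,800 g ÷ 50 g/eq = 2115 eq.
(b) NaHCO₃ supplies 1 eq per mole → 2115 mol.
(b) Mass: 2115 mol × 84 g/mol = 177,700 g.

(a) 25.1 kg; (b) 178 kg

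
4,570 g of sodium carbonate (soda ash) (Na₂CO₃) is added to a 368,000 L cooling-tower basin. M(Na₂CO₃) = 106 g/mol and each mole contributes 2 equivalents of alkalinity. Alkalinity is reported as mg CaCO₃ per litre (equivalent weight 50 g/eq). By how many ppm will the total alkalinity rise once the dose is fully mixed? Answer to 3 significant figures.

11.7 ppm

Moles of Na₂CO₃: 4,570 g ÷ 106 g/mol = 43.11 mol → 86.23 eq of alkalinity.
As CaCO₃: 86.23 eq × 50 g/eq = 4311 g.
Rise: 4311 g / 368,000 L × 1000 = 11.72 mg/L.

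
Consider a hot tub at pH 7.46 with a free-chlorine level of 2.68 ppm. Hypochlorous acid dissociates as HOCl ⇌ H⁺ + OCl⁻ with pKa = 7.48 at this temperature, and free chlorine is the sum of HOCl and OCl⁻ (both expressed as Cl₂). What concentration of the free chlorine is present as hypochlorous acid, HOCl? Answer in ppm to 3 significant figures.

1.37 ppm

[OCl⁻]/[HOCl] = 10^(pH − pKa) = 10^(7.46 − 7.48) = 10^-0.02 = 0.955.
Fraction as HOCl = 1 / (1 + 0.955) = 0.5115.
HOCl = 0.5115 × 2.68 ppm = 1.371 ppm.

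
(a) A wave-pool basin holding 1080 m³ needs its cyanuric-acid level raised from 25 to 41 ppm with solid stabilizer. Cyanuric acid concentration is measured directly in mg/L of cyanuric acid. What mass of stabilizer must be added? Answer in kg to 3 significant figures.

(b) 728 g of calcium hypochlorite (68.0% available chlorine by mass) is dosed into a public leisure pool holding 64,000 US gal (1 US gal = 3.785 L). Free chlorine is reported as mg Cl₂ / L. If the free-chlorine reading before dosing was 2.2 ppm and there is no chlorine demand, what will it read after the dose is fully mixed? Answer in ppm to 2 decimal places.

(a) 17.3 kg; (b) 4.24 ppm

(a) Volume: 1080 m³ = 1,080,000 L.
(a) CYA to add: (41 − 25) = 16 mg/L × 1,080,000 L = 17,280 g cyanuric acid.

(b) Volume: 64,000 US gal × 3.785 L/gal = 242,240 L.
(b) Available chlorine delivered: 728 g × 0.68 = 495 g as Cl₂.
(b) Concentration rise: 495 g / 242,240 L = 2.044 mg/L = 2.04 ppm.
(b) Final FC: 2.2 + 2.04 = 4.24 ppm.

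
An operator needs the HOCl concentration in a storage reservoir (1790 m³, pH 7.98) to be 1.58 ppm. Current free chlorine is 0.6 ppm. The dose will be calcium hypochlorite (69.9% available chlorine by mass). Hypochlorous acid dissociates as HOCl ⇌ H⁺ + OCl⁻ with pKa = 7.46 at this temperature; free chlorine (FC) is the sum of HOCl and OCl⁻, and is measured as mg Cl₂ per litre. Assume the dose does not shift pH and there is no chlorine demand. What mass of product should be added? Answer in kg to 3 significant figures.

15.9 kg

Volume: 1790 m³ = 1,790,000 L.
[OCl⁻]/[HOCl] = 10^(pH − pKa) = 10^(7.98 − 7.46) = 3.311; fraction as HOCl = 1/(1 + 3.311) = 0.2319.
Free chlorine required for 1.58 ppm HOCl: 1.58 / 0.2319 = 6.812 ppm.
FC to add: 6.812 − 0.6 = 6.212 mg/L as Cl₂.
Cl₂ equivalent: 6.212 mg/L × 1,790,000 L = 11,120 g.
Product at 69.9% available Cl: 11,120 / 0.699 = 15,910 g.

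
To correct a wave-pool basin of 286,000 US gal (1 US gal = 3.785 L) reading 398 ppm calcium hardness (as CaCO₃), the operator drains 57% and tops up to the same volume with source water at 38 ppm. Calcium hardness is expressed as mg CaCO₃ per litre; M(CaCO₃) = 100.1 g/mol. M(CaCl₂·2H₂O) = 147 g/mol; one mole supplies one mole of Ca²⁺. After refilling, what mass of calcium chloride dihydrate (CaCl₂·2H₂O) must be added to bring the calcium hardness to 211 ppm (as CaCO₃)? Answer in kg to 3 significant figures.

Volume: 286,000 US gal × 3.785 L/gal = 1,082,510 L.
After draining 57% and refilling: 398 × 0.43 + 38 × 0.57 = 192.8 ppm.
Deficit to target: 211 − 192.8 = 18.2 mg/L.
As CaCO₃: 18.2 mg/L × 1,082,510 L = 19,700 g; ÷ 100.1 = 196.8 mol Ca²⁺.
Mass: 196.8 × 147 = 28,930 g.

28.9 kg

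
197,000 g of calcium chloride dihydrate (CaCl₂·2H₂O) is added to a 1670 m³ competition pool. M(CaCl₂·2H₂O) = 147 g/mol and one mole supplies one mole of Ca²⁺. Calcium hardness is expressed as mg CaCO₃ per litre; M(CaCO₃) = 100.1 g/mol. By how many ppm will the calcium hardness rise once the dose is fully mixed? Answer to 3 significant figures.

80.3 ppm

Volume: 1670 m³ = 1,670,000 L.
Moles of Ca²⁺: 197,000 g ÷ 147 g/mol = 1340 mol.
As CaCO₃: 1340 mol × 100.1 g/mol = 134,100 g.
Rise: 134,100 g / 1,670,000 L × 1000 = 80.33 mg/L.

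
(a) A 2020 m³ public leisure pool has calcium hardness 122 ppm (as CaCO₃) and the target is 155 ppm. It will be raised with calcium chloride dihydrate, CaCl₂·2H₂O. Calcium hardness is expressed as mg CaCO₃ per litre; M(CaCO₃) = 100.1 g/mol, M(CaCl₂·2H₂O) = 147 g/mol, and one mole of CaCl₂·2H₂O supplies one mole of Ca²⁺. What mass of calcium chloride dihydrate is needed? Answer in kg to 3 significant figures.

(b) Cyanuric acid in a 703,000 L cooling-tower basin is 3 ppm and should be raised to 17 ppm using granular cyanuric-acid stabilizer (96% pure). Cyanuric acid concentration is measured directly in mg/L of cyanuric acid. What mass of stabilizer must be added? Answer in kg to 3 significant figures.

(a) 97.9 kg; (b) 10.3 kg

(a) Volume: 2020 m³ = 2,020,000 L.
(a) Hardness to add: (155 − 122) = 33 mg/L as CaCO₃ × 2,020,000 L = 66,660 g as CaCO₃.
(a) Moles of Ca²⁺ (1 mol Ca²⁺ ≡ 1 mol CaCO₃): 66,660 / 100.1 g/mol = 665.9 mol.
(a) Mass of CaCl₂·2H₂O: 665.9 × 147 = 97,890 g.

(b) CYA to add: (17 − 3) = 14 mg/L × 703,000 L = 9842 g cyanuric acid.
(b) At 96% purity: 9842 / 0.96 = 10,250 g product.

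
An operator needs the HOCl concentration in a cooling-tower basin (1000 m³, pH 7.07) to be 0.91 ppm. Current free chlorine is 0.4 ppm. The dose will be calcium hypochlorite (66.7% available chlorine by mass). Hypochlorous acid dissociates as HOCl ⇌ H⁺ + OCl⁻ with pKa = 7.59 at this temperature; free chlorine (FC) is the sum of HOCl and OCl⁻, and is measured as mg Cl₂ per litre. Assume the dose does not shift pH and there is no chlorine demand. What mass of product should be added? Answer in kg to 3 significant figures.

Volume: 1000 m³ = 1,000,000 L.
[OCl⁻]/[HOCl] = 10^(pH − pKa) = 10^(7.07 − 7.59) = 0.302; fraction as HOCl = 1/(1 + 0.302) = 0.7681.
Free chlorine required for 0.91 ppm HOCl: 0.91 / 0.7681 = 1.185 ppm.
FC to add: 1.185 − 0.4 = 0.7848 mg/L as Cl₂.
Cl₂ equivalent: 0.7848 mg/L × 1,000,000 L = 784.8 g.
Product at 66.7% available Cl: 784.8 / 0.667 = 1177 g.

1.18 kg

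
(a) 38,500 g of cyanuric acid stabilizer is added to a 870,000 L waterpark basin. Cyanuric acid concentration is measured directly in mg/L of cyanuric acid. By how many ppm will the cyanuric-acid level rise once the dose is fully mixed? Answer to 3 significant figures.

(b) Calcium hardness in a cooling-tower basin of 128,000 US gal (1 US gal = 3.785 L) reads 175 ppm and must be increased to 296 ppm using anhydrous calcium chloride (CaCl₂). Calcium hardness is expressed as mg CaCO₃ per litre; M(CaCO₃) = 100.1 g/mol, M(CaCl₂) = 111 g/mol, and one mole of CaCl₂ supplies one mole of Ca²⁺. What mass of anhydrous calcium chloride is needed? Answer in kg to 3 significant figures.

(a) Rise: 38,500 g / 870,000 L × 1000 = 44.25 mg/L.

(b) Volume: 128,000 US gal × 3.785 L/gal = 484,480 L.
(b) Hardness to add: (296 − 175) = 121 mg/L as CaCO₃ × 484,480 L = 58,620 g as CaCO₃.
(b) Moles of Ca²⁺ (1 mol Ca²⁺ ≡ 1 mol CaCO₃): 58,620 / 100.1 g/mol = 585.6 mol.
(b) Mass of CaCl₂: 585.6 × 111 = 65,010 g.

(a) 44.3 ppm; (b) 65.0 kg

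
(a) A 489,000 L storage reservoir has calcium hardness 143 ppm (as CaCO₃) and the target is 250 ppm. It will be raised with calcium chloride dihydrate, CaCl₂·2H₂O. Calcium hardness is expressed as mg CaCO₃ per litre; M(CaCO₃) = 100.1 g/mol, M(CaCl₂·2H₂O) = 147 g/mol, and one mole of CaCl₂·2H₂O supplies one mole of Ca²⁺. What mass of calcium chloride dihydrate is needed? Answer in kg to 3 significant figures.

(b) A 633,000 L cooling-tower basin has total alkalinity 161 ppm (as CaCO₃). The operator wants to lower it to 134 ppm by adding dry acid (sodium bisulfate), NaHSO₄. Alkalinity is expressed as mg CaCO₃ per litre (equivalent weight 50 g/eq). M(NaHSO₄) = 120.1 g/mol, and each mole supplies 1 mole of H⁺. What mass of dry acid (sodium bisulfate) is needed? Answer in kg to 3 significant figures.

(a) 76.8 kg; (b) 41.1 kg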